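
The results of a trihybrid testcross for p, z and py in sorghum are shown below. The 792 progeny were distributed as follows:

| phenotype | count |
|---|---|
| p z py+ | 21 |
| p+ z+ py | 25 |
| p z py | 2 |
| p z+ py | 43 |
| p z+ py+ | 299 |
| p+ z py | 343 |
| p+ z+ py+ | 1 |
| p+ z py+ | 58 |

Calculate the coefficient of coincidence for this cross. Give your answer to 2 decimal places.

The two most frequent reciprocal classes, p z+ py+ and p+ z py, are the parental types, so the F1 was p z+ py+ / p+ z py.
The two rarest classes, p+ z+ py+ and p z py, are the double crossovers. Comparing them with the parentals, only the p allele has switched, so p is the middle locus and the order is py – p – z.
py–p: (101 + 3)/792 = 0.1313; p–z: (46 + 3)/792 = 0.0619.
Expected DCO frequency = 0.1313 × 0.0619 ≈ 0.00813; observed = 3/792 ≈ 0.00379.
Coefficient of coincidence = 0.00379/0.00813 ≈ 0.47.

0.47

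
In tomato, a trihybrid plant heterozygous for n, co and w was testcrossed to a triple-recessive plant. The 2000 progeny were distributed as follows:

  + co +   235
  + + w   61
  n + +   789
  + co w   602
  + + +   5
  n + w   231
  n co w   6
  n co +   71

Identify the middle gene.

n

The two most frequent reciprocal classes, + co w and n + +, are the parental types, so the F1 was + co w / n + +.
The two rarest classes, n co w and + + +, are the double crossovers. Comparing them with the parentals, only the n allele has switched, so n is the middle locus and the order is w – n – co.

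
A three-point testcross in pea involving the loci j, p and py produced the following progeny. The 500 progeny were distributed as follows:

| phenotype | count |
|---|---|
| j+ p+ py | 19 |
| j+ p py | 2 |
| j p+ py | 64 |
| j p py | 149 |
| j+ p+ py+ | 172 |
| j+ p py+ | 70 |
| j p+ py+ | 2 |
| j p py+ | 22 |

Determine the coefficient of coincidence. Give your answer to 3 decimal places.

0.322

The two most frequent reciprocal classes, j+ p+ py+ and j p py, are the parental types, so the F1 was j+ p+ py+ / j p py.
The two rarest classes, j p+ py+ and j+ p py, are the double crossovers. Comparing them with the parentals, only the j allele has switched, so j is the middle locus and the order is p – j – py.
p–j: (134 + 4)/500 = 0.2760; j–py: (41 + 4)/500 = 0.0900.
Expected DCO frequency = 0.2760 × 0.0900 ≈ 0.02484; observed = 4/500 ≈ 0.00800.
Coefficient of coincidence = 0.00800/0.02484 ≈ 0.322.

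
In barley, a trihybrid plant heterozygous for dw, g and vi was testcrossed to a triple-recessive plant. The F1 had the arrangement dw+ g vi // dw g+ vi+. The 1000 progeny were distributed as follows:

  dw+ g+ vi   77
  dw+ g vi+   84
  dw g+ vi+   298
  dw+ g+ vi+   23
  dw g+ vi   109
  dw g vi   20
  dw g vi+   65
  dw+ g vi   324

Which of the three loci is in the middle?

dw

The two rarest classes, dw g vi and dw+ g+ vi+, are the double crossovers. Comparing them with the parentals, only the dw allele has switched, so dw is the middle locus and the order is vi – dw – g.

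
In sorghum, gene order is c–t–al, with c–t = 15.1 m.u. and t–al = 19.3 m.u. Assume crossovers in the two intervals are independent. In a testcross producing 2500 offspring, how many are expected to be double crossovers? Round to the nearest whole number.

73

Map distances give recombination frequencies of 0.151 and 0.193 for the two intervals.
With no interference, expected double-crossover frequency = 0.151 × 0.193 = 0.02914.
Expected number = 0.02914 × 2500 = 72.86 ≈ 73.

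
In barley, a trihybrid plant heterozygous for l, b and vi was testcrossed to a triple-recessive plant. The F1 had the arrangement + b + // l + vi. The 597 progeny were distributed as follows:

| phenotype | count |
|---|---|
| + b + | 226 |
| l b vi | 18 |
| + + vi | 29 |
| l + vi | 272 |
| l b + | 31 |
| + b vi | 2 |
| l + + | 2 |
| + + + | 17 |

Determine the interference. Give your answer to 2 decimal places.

The two rarest classes, + b vi and l + +, are the double crossovers. Comparing them with the parentals, only the vi allele has switched, so vi is the middle locus and the order is l – vi – b.
l–vi: (60 + 4)/597 = 0.1072; vi–b: (35 + 4)/597 = 0.0653.
Expected DCO frequency = 0.1072 × 0.0653 ≈ 0.00700; observed = 4/597 ≈ 0.00670.
Coefficient of coincidence = 0.00670/0.00700 ≈ 0.96; interference = 1 − 0.96 = 0.04.

0.04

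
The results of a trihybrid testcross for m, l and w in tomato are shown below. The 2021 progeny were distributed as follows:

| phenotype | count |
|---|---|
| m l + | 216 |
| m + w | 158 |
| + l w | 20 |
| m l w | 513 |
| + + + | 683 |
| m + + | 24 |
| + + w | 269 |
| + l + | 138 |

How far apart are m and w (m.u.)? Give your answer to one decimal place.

26.2 m.u.

The two most frequent reciprocal classes, + + + and m l w, are the parental types, so the F1 was + + + / m l w.
The two rarest classes, m + + and + l w, are the double crossovers. Comparing them with the parentals, only the m allele has switched, so m is the middle locus and the order is l – m – w.
Crossovers in the m–w interval produce the single-crossover classes + + w and m l + (269 + 216 = 485) plus the double crossovers (44).
RF(m–w) = (485 + 44) / 2021 = 529/2021 = 0.2618 → 26.2 m.u.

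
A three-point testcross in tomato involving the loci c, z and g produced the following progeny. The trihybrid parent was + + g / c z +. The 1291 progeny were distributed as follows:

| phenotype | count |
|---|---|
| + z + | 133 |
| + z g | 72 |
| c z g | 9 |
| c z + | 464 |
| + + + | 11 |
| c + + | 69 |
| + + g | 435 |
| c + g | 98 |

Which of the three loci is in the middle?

The two rarest classes, + + + and c z g, are the double crossovers. Comparing them with the parentals, only the g allele has switched, so g is the middle locus and the order is z – g – c.

g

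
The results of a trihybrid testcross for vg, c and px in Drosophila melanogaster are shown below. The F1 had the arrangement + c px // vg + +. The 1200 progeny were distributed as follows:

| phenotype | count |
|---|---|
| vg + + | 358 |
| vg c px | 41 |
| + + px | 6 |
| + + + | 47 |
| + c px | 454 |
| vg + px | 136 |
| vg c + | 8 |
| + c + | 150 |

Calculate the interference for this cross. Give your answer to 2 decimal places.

0.45

The two rarest classes, + + px and vg c +, are the double crossovers. Comparing them with the parentals, only the c allele has switched, so c is the middle locus and the order is px – c – vg.
px–c: (286 + 14)/1200 = 0.2500; c–vg: (88 + 14)/1200 = 0.0850.
Expected DCO frequency = 0.2500 × 0.0850 ≈ 0.02125; observed = 14/1200 ≈ 0.01167.
Coefficient of coincidence = 0.01167/0.02125 ≈ 0.55; interference = 1 − 0.55 = 0.45.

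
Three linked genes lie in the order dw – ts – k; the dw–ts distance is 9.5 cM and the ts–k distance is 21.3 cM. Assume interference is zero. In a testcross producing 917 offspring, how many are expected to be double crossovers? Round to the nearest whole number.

Map distances give recombination frequencies of 0.095 and 0.213 for the two intervals.
With no interference, expected double-crossover frequency = 0.095 × 0.213 = 0.02023.
Expected number = 0.02023 × 917 = 18.56 ≈ 19.

19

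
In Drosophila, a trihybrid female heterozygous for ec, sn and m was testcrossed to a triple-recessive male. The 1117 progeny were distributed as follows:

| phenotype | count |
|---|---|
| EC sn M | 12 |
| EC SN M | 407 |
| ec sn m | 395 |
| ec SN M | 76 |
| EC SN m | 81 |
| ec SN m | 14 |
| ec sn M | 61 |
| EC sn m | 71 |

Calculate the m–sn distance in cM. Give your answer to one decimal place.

The two most frequent reciprocal classes, ec sn m and EC SN M, are the parental types, so the F1 was ec sn m / EC SN M.
The two rarest classes, ec SN m and EC sn M, are the double crossovers. Comparing them with the parentals, only the sn allele has switched, so sn is the middle locus and the order is ec – sn – m.
Crossovers in the sn–m interval produce the single-crossover classes ec sn M and EC SN m (61 + 81 = 142) plus the double crossovers (26).
RF(sn–m) = (142 + 26) / 1117 = 168/1117 = 0.1504 → 15.0 cM.

15.0 cM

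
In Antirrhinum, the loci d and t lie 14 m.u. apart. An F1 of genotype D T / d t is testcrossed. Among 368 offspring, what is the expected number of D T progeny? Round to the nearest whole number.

A map distance of 14 m.u. corresponds to a recombination frequency of 0.140.
The F1 is D T / d t, so D T is a parental gamete class with expected frequency (1 − r)/2 = 0.860/2 = 0.4300.
Expected number = 0.4300 × 368 = 158.24 ≈ 158.

158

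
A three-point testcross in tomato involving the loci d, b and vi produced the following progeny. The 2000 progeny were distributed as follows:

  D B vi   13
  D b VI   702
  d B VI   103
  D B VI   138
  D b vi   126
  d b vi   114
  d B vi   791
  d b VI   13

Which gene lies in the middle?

The two most frequent reciprocal classes, D b VI and d B vi, are the parental types, so the F1 was D b VI / d B vi.
The two rarest classes, d b VI and D B vi, are the double crossovers. Comparing them with the parentals, only the d allele has switched, so d is the middle locus and the order is vi – d – b.

d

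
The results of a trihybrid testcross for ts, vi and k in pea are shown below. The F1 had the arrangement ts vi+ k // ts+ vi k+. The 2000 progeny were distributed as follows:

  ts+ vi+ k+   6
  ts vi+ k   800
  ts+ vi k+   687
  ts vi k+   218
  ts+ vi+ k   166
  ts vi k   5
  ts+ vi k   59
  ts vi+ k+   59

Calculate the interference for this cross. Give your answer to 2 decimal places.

The two rarest classes, ts vi k and ts+ vi+ k+, are the double crossovers. Comparing them with the parentals, only the vi allele has switched, so vi is the middle locus and the order is k – vi – ts.
k–vi: (118 + 11)/2000 = 0.0645; vi–ts: (384 + 11)/2000 = 0.1975.
Expected DCO frequency = 0.0645 × 0.1975 ≈ 0.01274; observed = 11/2000 ≈ 0.00550.
Coefficient of coincidence = 0.00550/0.01274 ≈ 0.43; interference = 1 − 0.43 = 0.57.

0.57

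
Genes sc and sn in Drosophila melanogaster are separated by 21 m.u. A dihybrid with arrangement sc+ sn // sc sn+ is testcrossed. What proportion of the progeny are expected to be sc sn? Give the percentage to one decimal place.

10.5%

A map distance of 21 m.u. corresponds to a recombination frequency of 0.210.
The F1 is sc+ sn / sc sn+, so sc sn is a recombinant gamete class with expected frequency r/2 = 0.210/2 = 0.1050.
That is 0.1050 = 10.5% of the progeny.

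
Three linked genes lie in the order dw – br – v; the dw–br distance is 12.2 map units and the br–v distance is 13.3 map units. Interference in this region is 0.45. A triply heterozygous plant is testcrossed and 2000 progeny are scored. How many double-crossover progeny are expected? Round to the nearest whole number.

Map distances give recombination frequencies of 0.122 and 0.133 for the two intervals.
With interference 0.45 (so coincidence = 0.55), expected double-crossover frequency = 0.122 × 0.133 × 0.55 = 0.00892.
Expected number = 0.00892 × 2000 = 17.85 ≈ 18.

18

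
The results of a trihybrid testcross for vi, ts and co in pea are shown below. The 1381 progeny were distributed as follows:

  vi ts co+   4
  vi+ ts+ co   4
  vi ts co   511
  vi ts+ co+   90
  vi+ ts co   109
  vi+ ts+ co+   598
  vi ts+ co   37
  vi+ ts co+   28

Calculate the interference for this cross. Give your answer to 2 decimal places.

0.27

The two most frequent reciprocal classes, vi ts co and vi+ ts+ co+, are the parental types, so the F1 was vi ts co / vi+ ts+ co+.
The two rarest classes, vi ts co+ and vi+ ts+ co, are the double crossovers. Comparing them with the parentals, only the co allele has switched, so co is the middle locus and the order is ts – co – vi.
ts–co: (65 + 8)/1381 = 0.0529; co–vi: (199 + 8)/1381 = 0.1499.
Expected DCO frequency = 0.0529 × 0.1499 ≈ 0.00793; observed = 8/1381 ≈ 0.00579.
Coefficient of coincidence = 0.00579/0.00793 ≈ 0.73; interference = 1 − 0.73 = 0.27.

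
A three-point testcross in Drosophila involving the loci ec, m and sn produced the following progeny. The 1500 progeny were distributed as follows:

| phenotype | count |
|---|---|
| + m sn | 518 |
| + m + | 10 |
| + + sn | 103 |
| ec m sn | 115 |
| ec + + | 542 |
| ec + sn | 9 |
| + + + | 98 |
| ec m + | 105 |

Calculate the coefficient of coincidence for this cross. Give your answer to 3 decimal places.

The two most frequent reciprocal classes, + m sn and ec + +, are the parental types, so the F1 was + m sn / ec + +.
The two rarest classes, + m + and ec + sn, are the double crossovers. Comparing them with the parentals, only the sn allele has switched, so sn is the middle locus and the order is m – sn – ec.
m–sn: (208 + 19)/1500 = 0.1513; sn–ec: (213 + 19)/1500 = 0.1547.
Expected DCO frequency = 0.1513 × 0.1547 ≈ 0.02341; observed = 19/1500 ≈ 0.01267.
Coefficient of coincidence = 0.01267/0.02341 ≈ 0.541.

0.541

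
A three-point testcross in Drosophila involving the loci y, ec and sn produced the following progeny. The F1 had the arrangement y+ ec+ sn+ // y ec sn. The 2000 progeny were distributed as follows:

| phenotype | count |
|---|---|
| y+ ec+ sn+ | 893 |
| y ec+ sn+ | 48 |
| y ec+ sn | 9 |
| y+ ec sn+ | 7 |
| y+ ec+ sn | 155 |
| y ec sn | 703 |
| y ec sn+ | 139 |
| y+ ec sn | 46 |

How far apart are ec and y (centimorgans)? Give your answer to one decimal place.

The two rarest classes, y+ ec sn+ and y ec+ sn, are the double crossovers. Comparing them with the parentals, only the ec allele has switched, so ec is the middle locus and the order is sn – ec – y.
Crossovers in the ec–y interval produce the single-crossover classes y ec+ sn+ and y+ ec sn (48 + 46 = 94) plus the double crossovers (16).
RF(ec–y) = (94 + 16) / 2000 = 110/2000 = 0.0550 → 5.5 centimorgans.

5.5 centimorgans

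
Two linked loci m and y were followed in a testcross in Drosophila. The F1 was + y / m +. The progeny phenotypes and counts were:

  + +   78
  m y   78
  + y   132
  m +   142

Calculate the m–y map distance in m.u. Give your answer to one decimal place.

The recombinant classes are + + and m y: 78 + 78 = 156.
Recombination frequency = 156/430 = 0.3628 ≈ 36.3%, i.e. 36.3 m.u.

36.3 m.u.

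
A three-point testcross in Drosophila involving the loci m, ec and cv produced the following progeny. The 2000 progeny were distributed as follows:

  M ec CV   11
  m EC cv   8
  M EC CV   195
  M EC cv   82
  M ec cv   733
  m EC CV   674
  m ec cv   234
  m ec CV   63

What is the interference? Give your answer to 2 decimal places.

The two most frequent reciprocal classes, m EC CV and M ec cv, are the parental types, so the F1 was m EC CV / M ec cv.
The two rarest classes, m EC cv and M ec CV, are the double crossovers. Comparing them with the parentals, only the cv allele has switched, so cv is the middle locus and the order is ec – cv – m.
ec–cv: (145 + 19)/2000 = 0.0820; cv–m: (429 + 19)/2000 = 0.2240.
Expected DCO frequency = 0.0820 × 0.2240 ≈ 0.01837; observed = 19/2000 ≈ 0.00950.
Coefficient of coincidence = 0.00950/0.01837 ≈ 0.52; interference = 1 − 0.52 = 0.48.

0.48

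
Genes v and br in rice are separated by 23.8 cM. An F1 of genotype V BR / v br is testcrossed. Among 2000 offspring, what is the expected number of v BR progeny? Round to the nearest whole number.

A map distance of 23.8 cM corresponds to a recombination frequency of 0.238.
The F1 is V BR / v br, so v BR is a recombinant gamete class with expected frequency r/2 = 0.238/2 = 0.1190.
Expected number = 0.1190 × 2000 = 238.00 ≈ 238.

238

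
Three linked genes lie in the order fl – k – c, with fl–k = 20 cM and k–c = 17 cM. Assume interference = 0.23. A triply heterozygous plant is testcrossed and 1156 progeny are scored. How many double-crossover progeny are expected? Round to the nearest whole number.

30

Map distances give recombination frequencies of 0.200 and 0.170 for the two intervals.
With interference 0.23 (so coincidence = 0.77), expected double-crossover frequency = 0.200 × 0.170 × 0.77 = 0.02618.
Expected number = 0.02618 × 1156 = 30.26 ≈ 30.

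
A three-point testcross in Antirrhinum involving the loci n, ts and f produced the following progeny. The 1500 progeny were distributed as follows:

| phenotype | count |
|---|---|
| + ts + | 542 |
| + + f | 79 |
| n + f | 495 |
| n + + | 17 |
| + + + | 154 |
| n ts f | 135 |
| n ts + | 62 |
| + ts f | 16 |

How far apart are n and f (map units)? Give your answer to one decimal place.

The two most frequent reciprocal classes, n + f and + ts +, are the parental types, so the F1 was n + f / + ts +.
The two rarest classes, n + + and + ts f, are the double crossovers. Comparing them with the parentals, only the f allele has switched, so f is the middle locus and the order is ts – f – n.
Crossovers in the f–n interval produce the single-crossover classes + + f and n ts + (79 + 62 = 141) plus the double crossovers (33).
RF(f–n) = (141 + 33) / 1500 = 174/1500 = 0.1160 → 11.6 map units.

11.6 map units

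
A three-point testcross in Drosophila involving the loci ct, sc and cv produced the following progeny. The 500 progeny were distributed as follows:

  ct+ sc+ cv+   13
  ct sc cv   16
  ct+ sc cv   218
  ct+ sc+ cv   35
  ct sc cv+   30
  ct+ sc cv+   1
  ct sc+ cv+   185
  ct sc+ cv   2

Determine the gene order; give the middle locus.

cv

The two most frequent reciprocal classes, ct+ sc cv and ct sc+ cv+, are the parental types, so the F1 was ct+ sc cv / ct sc+ cv+.
The two rarest classes, ct+ sc cv+ and ct sc+ cv, are the double crossovers. Comparing them with the parentals, only the cv allele has switched, so cv is the middle locus and the order is ct – cv – sc.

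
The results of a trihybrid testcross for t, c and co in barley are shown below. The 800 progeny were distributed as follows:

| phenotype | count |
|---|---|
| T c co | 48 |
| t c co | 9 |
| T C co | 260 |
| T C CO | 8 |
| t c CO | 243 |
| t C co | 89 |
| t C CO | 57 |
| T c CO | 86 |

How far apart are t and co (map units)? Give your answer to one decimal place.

The two most frequent reciprocal classes, T C co and t c CO, are the parental types, so the F1 was T C co / t c CO.
The two rarest classes, T C CO and t c co, are the double crossovers. Comparing them with the parentals, only the co allele has switched, so co is the middle locus and the order is t – co – c.
Crossovers in the t–co interval produce the single-crossover classes t C co and T c CO (89 + 86 = 175) plus the double crossovers (17).
RF(t–co) = (175 + 17) / 800 = 192/800 = 0.2400 → 24.0 map units.

24.0 map units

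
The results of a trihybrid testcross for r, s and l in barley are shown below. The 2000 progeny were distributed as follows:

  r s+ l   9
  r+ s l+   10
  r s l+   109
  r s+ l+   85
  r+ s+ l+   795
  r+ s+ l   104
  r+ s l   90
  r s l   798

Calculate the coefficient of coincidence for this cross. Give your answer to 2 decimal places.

The two most frequent reciprocal classes, r+ s+ l+ and r s l, are the parental types, so the F1 was r+ s+ l+ / r s l.
The two rarest classes, r+ s l+ and r s+ l, are the double crossovers. Comparing them with the parentals, only the s allele has switched, so s is the middle locus and the order is r – s – l.
r–s: (175 + 19)/2000 = 0.0970; s–l: (213 + 19)/2000 = 0.1160.
Expected DCO frequency = 0.0970 × 0.1160 ≈ 0.01125; observed = 19/2000 ≈ 0.00950.
Coefficient of coincidence = 0.00950/0.01125 ≈ 0.84.

0.84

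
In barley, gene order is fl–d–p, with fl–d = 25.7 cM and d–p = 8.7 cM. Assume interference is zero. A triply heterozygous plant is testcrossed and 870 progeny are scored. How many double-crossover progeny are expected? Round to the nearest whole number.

Map distances give recombination frequencies of 0.257 and 0.087 for the two intervals.
With no interference, expected double-crossover frequency = 0.257 × 0.087 = 0.02236.
Expected number = 0.02236 × 870 = 19.45 ≈ 19.

19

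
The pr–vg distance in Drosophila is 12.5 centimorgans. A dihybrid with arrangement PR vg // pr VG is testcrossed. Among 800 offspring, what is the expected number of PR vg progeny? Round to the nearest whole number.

350

A map distance of 12.5 centimorgans corresponds to a recombination frequency of 0.125.
The F1 is PR vg / pr VG, so PR vg is a parental gamete class with expected frequency (1 − r)/2 = 0.875/2 = 0.4375.
Expected number = 0.4375 × 800 = 350.00 ≈ 350.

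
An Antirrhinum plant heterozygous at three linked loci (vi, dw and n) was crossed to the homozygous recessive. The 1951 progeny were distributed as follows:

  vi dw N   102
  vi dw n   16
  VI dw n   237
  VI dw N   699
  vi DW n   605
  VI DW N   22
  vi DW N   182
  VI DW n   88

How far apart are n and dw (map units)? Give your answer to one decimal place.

The two most frequent reciprocal classes, vi DW n and VI dw N, are the parental types, so the F1 was vi DW n / VI dw N.
The two rarest classes, vi dw n and VI DW N, are the double crossovers. Comparing them with the parentals, only the dw allele has switched, so dw is the middle locus and the order is n – dw – vi.
Crossovers in the n–dw interval produce the single-crossover classes vi DW N and VI dw n (182 + 237 = 419) plus the double crossovers (38).
RF(n–dw) = (419 + 38) / 1951 = 457/1951 = 0.2342 → 23.4 map units.

23.4 map units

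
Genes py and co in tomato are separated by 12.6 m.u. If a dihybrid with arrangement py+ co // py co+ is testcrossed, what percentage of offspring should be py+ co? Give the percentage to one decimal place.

A map distance of 12.6 m.u. corresponds to a recombination frequency of 0.126.
The F1 is py+ co / py co+, so py+ co is a parental gamete class with expected frequency (1 − r)/2 = 0.874/2 = 0.4370.
That is 0.4370 = 43.7% of the progeny.

43.7%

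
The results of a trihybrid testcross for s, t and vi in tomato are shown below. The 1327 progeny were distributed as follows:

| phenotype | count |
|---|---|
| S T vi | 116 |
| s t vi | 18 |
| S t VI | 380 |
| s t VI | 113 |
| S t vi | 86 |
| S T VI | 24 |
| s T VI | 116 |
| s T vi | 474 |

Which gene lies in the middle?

The two most frequent reciprocal classes, s T vi and S t VI, are the parental types, so the F1 was s T vi / S t VI.
The two rarest classes, s t vi and S T VI, are the double crossovers. Comparing them with the parentals, only the t allele has switched, so t is the middle locus and the order is s – t – vi.

t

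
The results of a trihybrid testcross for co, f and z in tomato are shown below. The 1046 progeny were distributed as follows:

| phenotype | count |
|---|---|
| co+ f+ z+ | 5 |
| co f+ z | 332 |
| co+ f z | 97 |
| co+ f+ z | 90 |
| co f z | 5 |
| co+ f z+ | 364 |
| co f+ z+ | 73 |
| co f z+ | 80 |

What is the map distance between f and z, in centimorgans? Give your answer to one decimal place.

The two most frequent reciprocal classes, co f+ z and co+ f z+, are the parental types, so the F1 was co f+ z / co+ f z+.
The two rarest classes, co f z and co+ f+ z+, are the double crossovers. Comparing them with the parentals, only the f allele has switched, so f is the middle locus and the order is co – f – z.
Crossovers in the f–z interval produce the single-crossover classes co f+ z+ and co+ f z (73 + 97 = 170) plus the double crossovers (10).
RF(f–z) = (170 + 10) / 1046 = 180/1046 = 0.1721 → 17.2 centimorgans.

17.2 centimorgans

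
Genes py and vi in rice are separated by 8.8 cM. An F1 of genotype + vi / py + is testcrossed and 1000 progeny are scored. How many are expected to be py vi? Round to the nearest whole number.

44

A map distance of 8.8 cM corresponds to a recombination frequency of 0.088.
The F1 is + vi / py +, so py vi is a recombinant gamete class with expected frequency r/2 = 0.088/2 = 0.0440.
Expected number = 0.0440 × 1000 = 44.00 ≈ 44.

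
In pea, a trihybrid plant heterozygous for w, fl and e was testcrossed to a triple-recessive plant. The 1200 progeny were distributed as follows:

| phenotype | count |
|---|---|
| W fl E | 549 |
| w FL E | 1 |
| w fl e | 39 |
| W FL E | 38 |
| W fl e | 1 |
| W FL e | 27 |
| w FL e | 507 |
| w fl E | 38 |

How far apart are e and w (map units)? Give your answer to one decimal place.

5.6 map units

The two most frequent reciprocal classes, w FL e and W fl E, are the parental types, so the F1 was w FL e / W fl E.
The two rarest classes, w FL E and W fl e, are the double crossovers. Comparing them with the parentals, only the e allele has switched, so e is the middle locus and the order is w – e – fl.
Crossovers in the w–e interval produce the single-crossover classes W FL e and w fl E (27 + 38 = 65) plus the double crossovers (2).
RF(w–e) = (65 + 2) / 1200 = 67/1200 = 0.0558 → 5.6 map units.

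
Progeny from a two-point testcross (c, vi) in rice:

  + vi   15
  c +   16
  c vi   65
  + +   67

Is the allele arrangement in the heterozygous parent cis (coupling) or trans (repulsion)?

The two most frequent classes are + + (67) and c vi (65); these are the parental (non-recombinant) types.
So the F1 carried + + on one chromosome and c vi on the other — the recessive alleles are on the same chromosome (cis / coupling).

cis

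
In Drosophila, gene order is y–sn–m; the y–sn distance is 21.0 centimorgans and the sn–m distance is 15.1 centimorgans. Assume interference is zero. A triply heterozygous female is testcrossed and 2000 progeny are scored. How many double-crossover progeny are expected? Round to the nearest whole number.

63

Map distances give recombination frequencies of 0.210 and 0.151 for the two intervals.
With no interference, expected double-crossover frequency = 0.210 × 0.151 = 0.03171.
Expected number = 0.03171 × 2000 = 63.42 ≈ 63.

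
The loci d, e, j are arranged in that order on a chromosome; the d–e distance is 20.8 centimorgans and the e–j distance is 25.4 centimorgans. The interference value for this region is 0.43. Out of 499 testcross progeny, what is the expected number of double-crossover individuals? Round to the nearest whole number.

Map distances give recombination frequencies of 0.208 and 0.254 for the two intervals.
With interference 0.43 (so coincidence = 0.57), expected double-crossover frequency = 0.208 × 0.254 × 0.57 = 0.03011.
Expected number = 0.03011 × 499 = 15.03 ≈ 15.

15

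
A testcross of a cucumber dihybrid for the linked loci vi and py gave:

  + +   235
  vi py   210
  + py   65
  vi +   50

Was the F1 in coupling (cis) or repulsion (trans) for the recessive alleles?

cis

The two most frequent classes are + + (235) and vi py (210); these are the parental (non-recombinant) types.
So the F1 carried + + on one chromosome and vi py on the other — the recessive alleles are on the same chromosome (cis / coupling).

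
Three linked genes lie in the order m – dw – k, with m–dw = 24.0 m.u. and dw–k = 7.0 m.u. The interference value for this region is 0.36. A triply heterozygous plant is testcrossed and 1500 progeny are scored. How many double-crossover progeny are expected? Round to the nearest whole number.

Map distances give recombination frequencies of 0.240 and 0.070 for the two intervals.
With interference 0.36 (so coincidence = 0.64), expected double-crossover frequency = 0.240 × 0.070 × 0.64 = 0.01075.
Expected number = 0.01075 × 1500 = 16.13 ≈ 16.

16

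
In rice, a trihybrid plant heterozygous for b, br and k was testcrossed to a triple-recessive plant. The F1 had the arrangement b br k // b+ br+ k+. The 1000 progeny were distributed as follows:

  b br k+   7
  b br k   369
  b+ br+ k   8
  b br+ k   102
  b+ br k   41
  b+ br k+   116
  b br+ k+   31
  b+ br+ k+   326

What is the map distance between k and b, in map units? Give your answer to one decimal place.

The two rarest classes, b br k+ and b+ br+ k, are the double crossovers. Comparing them with the parentals, only the k allele has switched, so k is the middle locus and the order is br – k – b.
Crossovers in the k–b interval produce the single-crossover classes b+ br k and b br+ k+ (41 + 31 = 72) plus the double crossovers (15).
RF(k–b) = (72 + 15) / 1000 = 87/1000 = 0.0870 → 8.7 map units.

8.7 map units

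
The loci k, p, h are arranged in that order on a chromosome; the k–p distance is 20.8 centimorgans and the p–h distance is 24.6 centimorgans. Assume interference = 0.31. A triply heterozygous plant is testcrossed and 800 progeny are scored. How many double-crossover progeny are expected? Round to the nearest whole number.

28

Map distances give recombination frequencies of 0.208 and 0.246 for the two intervals.
With interference 0.31 (so coincidence = 0.69), expected double-crossover frequency = 0.208 × 0.246 × 0.69 = 0.03531.
Expected number = 0.03531 × 800 = 28.24 ≈ 28.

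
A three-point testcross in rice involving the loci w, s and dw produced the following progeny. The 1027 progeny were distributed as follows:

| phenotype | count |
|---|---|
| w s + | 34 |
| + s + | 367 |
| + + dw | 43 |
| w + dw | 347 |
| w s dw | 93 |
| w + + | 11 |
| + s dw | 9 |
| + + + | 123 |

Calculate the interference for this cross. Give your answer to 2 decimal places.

The two most frequent reciprocal classes, + s + and w + dw, are the parental types, so the F1 was + s + / w + dw.
The two rarest classes, + s dw and w + +, are the double crossovers. Comparing them with the parentals, only the dw allele has switched, so dw is the middle locus and the order is w – dw – s.
w–dw: (77 + 20)/1027 = 0.0944; dw–s: (216 + 20)/1027 = 0.2298.
Expected DCO frequency = 0.0944 × 0.2298 ≈ 0.02169; observed = 20/1027 ≈ 0.01947.
Coefficient of coincidence = 0.01947/0.02169 ≈ 0.90; interference = 1 − 0.90 = 0.10.

0.10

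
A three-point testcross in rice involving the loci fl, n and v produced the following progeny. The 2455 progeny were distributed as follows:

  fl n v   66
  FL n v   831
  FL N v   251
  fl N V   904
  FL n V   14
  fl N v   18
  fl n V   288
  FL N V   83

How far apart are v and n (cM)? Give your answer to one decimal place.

The two most frequent reciprocal classes, fl N V and FL n v, are the parental types, so the F1 was fl N V / FL n v.
The two rarest classes, fl N v and FL n V, are the double crossovers. Comparing them with the parentals, only the v allele has switched, so v is the middle locus and the order is fl – v – n.
Crossovers in the v–n interval produce the single-crossover classes fl n V and FL N v (288 + 251 = 539) plus the double crossovers (32).
RF(v–n) = (539 + 32) / 2455 = 571/2455 = 0.2326 → 23.3 cM.

23.3 cM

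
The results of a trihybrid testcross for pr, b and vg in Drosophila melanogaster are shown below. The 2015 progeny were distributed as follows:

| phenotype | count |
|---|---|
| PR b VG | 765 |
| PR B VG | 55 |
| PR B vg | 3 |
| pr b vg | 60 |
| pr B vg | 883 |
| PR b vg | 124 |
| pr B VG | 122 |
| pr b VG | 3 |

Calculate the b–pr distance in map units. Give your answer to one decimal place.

6.0 map units

The two most frequent reciprocal classes, PR b VG and pr B vg, are the parental types, so the F1 was PR b VG / pr B vg.
The two rarest classes, pr b VG and PR B vg, are the double crossovers. Comparing them with the parentals, only the pr allele has switched, so pr is the middle locus and the order is b – pr – vg.
Crossovers in the b–pr interval produce the single-crossover classes PR B VG and pr b vg (55 + 60 = 115) plus the double crossovers (6).
RF(b–pr) = (115 + 6) / 2015 = 121/2015 = 0.0600 → 6.0 map units.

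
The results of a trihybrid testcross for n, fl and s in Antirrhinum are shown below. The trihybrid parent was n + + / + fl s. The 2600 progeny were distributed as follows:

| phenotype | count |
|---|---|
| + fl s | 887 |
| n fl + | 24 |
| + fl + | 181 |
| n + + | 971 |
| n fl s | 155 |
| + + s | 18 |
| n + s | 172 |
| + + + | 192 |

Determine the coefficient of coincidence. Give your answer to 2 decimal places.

0.71

The two rarest classes, n fl + and + + s, are the double crossovers. Comparing them with the parentals, only the fl allele has switched, so fl is the middle locus and the order is n – fl – s.
n–fl: (347 + 42)/2600 = 0.1496; fl–s: (353 + 42)/2600 = 0.1519.
Expected DCO frequency = 0.1496 × 0.1519 ≈ 0.02272; observed = 42/2600 ≈ 0.01615.
Coefficient of coincidence = 0.01615/0.02272 ≈ 0.71.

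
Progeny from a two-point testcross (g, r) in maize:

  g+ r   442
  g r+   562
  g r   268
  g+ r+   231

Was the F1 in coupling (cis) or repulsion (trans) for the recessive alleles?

The two most frequent classes are g+ r (442) and g r+ (562); these are the parental (non-recombinant) types.
So the F1 carried g+ r on one chromosome and g r+ on the other — the recessive alleles are on opposite chromosomes (trans / repulsion).

trans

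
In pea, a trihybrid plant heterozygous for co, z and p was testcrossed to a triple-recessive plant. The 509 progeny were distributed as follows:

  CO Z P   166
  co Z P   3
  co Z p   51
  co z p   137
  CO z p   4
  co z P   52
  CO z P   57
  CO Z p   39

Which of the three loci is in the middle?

The two most frequent reciprocal classes, CO Z P and co z p, are the parental types, so the F1 was CO Z P / co z p.
The two rarest classes, co Z P and CO z p, are the double crossovers. Comparing them with the parentals, only the co allele has switched, so co is the middle locus and the order is p – co – z.

co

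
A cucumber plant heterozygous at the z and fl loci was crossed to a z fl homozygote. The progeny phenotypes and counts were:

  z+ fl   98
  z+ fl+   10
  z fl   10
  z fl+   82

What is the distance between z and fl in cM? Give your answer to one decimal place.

10.0 cM

The two most frequent classes, z+ fl (98) and z fl+ (82), are the parental types, so the F1 was z+ fl / z fl+.
The recombinant classes are z+ fl+ and z fl: 10 + 10 = 20.
Recombination frequency = 20/200 = 0.1000 ≈ 10.0%, i.e. 10.0 cM.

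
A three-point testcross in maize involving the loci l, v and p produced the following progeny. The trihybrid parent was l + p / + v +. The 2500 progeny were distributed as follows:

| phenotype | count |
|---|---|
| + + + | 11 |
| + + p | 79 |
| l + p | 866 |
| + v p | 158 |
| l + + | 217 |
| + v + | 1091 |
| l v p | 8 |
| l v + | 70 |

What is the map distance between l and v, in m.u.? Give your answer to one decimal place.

The two rarest classes, l v p and + + +, are the double crossovers. Comparing them with the parentals, only the v allele has switched, so v is the middle locus and the order is l – v – p.
Crossovers in the l–v interval produce the single-crossover classes + + p and l v + (79 + 70 = 149) plus the double crossovers (19).
RF(l–v) = (149 + 19) / 2500 = 168/2500 = 0.0672 → 6.7 m.u.

6.7 m.u.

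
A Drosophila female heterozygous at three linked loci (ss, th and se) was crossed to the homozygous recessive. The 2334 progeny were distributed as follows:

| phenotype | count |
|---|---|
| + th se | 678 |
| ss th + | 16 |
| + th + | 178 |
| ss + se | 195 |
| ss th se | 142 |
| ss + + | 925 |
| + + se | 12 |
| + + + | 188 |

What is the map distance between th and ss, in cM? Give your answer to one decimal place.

15.3 cM

The two most frequent reciprocal classes, + th se and ss + +, are the parental types, so the F1 was + th se / ss + +.
The two rarest classes, + + se and ss th +, are the double crossovers. Comparing them with the parentals, only the th allele has switched, so th is the middle locus and the order is ss – th – se.
Crossovers in the ss–th interval produce the single-crossover classes ss th se and + + + (142 + 188 = 330) plus the double crossovers (28).
RF(ss–th) = (330 + 28) / 2334 = 358/2334 = 0.1534 → 15.3 cM.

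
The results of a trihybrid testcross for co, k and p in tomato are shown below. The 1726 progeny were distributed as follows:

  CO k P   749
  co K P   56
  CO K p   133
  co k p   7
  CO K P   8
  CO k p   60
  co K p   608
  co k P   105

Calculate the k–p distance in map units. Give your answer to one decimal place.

7.6 map units

The two most frequent reciprocal classes, co K p and CO k P, are the parental types, so the F1 was co K p / CO k P.
The two rarest classes, co k p and CO K P, are the double crossovers. Comparing them with the parentals, only the k allele has switched, so k is the middle locus and the order is p – k – co.
Crossovers in the p–k interval produce the single-crossover classes co K P and CO k p (56 + 60 = 116) plus the double crossovers (15).
RF(p–k) = (116 + 15) / 1726 = 131/1726 = 0.0759 → 7.6 map units.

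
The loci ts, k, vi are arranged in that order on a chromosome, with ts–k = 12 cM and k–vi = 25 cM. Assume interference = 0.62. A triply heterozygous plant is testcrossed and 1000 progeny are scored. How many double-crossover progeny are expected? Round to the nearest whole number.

Map distances give recombination frequencies of 0.120 and 0.250 for the two intervals.
With interference 0.62 (so coincidence = 0.38), expected double-crossover frequency = 0.120 × 0.250 × 0.38 = 0.01140.
Expected number = 0.01140 × 1000 = 11.40 ≈ 11.

11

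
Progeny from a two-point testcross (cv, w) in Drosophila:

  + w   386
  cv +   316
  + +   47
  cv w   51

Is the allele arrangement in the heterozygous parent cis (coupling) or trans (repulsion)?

The two most frequent classes are + w (386) and cv + (316); these are the parental (non-recombinant) types.
So the F1 carried + w on one chromosome and cv + on the other — the recessive alleles are on opposite chromosomes (trans / repulsion).

trans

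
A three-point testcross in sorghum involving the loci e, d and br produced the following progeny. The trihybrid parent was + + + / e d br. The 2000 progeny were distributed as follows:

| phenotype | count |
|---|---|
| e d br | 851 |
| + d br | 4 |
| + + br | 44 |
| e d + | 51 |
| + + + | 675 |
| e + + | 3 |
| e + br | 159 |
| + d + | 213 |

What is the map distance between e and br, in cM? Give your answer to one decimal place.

The two rarest classes, e + + and + d br, are the double crossovers. Comparing them with the parentals, only the e allele has switched, so e is the middle locus and the order is d – e – br.
Crossovers in the e–br interval produce the single-crossover classes + + br and e d + (44 + 51 = 95) plus the double crossovers (7).
RF(e–br) = (95 + 7) / 2000 = 102/2000 = 0.0510 → 5.1 cM.

5.1 cM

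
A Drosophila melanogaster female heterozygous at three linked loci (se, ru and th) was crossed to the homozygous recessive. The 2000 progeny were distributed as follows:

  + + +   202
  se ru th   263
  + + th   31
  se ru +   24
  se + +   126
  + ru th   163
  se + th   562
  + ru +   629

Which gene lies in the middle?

se

The two most frequent reciprocal classes, + ru + and se + th, are the parental types, so the F1 was + ru + / se + th.
The two rarest classes, se ru + and + + th, are the double crossovers. Comparing them with the parentals, only the se allele has switched, so se is the middle locus and the order is th – se – ru.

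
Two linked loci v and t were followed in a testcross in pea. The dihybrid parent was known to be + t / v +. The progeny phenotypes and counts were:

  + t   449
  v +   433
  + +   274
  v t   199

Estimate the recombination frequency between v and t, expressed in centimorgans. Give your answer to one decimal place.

The recombinant classes are + + and v t: 274 + 199 = 473.
Recombination frequency = 473/1355 = 0.3491 ≈ 34.9%, i.e. 34.9 centimorgans.

34.9 centimorgans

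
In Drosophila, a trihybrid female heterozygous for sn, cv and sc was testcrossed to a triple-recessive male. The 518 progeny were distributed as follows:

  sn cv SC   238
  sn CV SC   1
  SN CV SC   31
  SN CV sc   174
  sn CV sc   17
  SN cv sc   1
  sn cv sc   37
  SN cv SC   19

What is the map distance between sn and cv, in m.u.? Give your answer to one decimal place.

The two most frequent reciprocal classes, sn cv SC and SN CV sc, are the parental types, so the F1 was sn cv SC / SN CV sc.
The two rarest classes, sn CV SC and SN cv sc, are the double crossovers. Comparing them with the parentals, only the cv allele has switched, so cv is the middle locus and the order is sc – cv – sn.
Crossovers in the cv–sn interval produce the single-crossover classes SN cv SC and sn CV sc (19 + 17 = 36) plus the double crossovers (2).
RF(cv–sn) = (36 + 2) / 518 = 38/518 = 0.0734 → 7.3 m.u.

7.3 m.u.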